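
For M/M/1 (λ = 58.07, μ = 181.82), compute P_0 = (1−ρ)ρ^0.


ρ = 58.07/181.82 = 0.3194
P_n = (1−ρ)·ρ^n = (1 − 0.3194)·0.3194^0 = 0.6806·1.000000 = 0.680618

Final: 0.680618


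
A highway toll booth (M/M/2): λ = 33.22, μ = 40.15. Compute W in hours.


a = 0.8274; ρ = 0.4137; P₀ = 0.414729
Lq = P₀·a^c·ρ/(c!(1−ρ)²) = 0.17085
Wq = Lq/λ = 0.17085/33.22 = 0.005143 hr
W = Wq + 1/μ = 0.005143 + 0.02491 = 0.03005 hr

Final: 0.03005 hr


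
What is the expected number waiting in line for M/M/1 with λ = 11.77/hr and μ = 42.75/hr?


ρ = 11.77/42.75 = 0.2753
Lq = ρ²/(1−ρ) = 0.07580/0.7247 = 0.1046

Final: 0.1046


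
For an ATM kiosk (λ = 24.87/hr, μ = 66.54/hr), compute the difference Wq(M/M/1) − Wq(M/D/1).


ρ = 24.87/66.54 = 0.3738
Wq(M/M/1) = ρ/(μ−λ) = 0.3738/41.67 = 0.008970 hr
Wq(M/D/1) = ρ/(2(μ−λ)) = 0.004485 hr
Savings = 0.008970 − 0.004485 = 0.004485 hr

Final: 0.004485 hr


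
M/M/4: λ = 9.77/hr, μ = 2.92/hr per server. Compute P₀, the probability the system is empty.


a = λ/μ = 9.77/2.92 = 3.3459; ρ = a/c = 0.8365
Σ_{k=0}^{3} a^k/k! (terms k=0..3) = 1.00000 + 3.34589 + 5.59749 + 6.24286 = 16.18625
Tail: a^4/(4!(1−ρ)) = 125.32764/(24·0.1635) = 31.93339
P₀ = 1/(16.18625 + 31.93339) = 1/48.11964 = 0.020782

Final: 0.020782


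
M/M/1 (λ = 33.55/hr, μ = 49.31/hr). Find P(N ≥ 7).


ρ = 33.55/49.31 = 0.6804
P(N ≥ n) = ρ^n = 0.6804^7 = 0.067500

Final: 0.067500


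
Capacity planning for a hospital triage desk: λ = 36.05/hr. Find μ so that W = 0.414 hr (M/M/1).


W = 1/(μ−λ) ⇒ μ − λ = 1/W = 1/0.414 = 2.4155
μ = λ + 1/W = 36.05 + 2.4155 = 38.4655 per hr

Final: 38.4655 /hr


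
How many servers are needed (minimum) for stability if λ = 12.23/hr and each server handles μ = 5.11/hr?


Stability requires cμ > λ ⇔ c > λ/μ.
λ/μ = 12.23/5.11 = 2.3933
Minimum integer c = ⌊2.3933⌋ + 1 = 3
Check: 3·5.11 = 15.33 > 12.23, while 2·5.11 = 10.22 ≤ 12.23

Final: 3 servers


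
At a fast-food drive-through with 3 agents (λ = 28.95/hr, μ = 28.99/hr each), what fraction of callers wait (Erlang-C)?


a = λ/μ = 0.9986; ρ = a/3 = 0.3329
P₀ = 0.364161 (from M/M/c formula)
C(c,a) = [a^c/(c!(1−ρ))]·P₀ = [0.99587/(6·0.6671)]·0.364161
= 0.24879·0.364161 = 0.090601

Final: 0.090601


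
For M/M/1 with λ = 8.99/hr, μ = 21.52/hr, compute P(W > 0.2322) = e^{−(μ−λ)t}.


W ~ Exponential(μ−λ) for M/M/1.
μ − λ = 21.52 − 8.99 = 12.5300
P(W > t) = e^{−(μ−λ)t} = e^{−2.9095} = 0.054505

Final: 0.054505


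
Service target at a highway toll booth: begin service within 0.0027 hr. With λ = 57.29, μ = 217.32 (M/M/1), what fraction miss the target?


ρ = 57.29/217.32 = 0.2636
P(Wq > t) = ρ·e^{−(μ−λ)t} = 0.2636·e^{−0.4321}
= 0.2636·0.649157 = 0.171131

Final: 0.171131


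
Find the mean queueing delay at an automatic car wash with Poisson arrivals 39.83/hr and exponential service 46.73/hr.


ρ = 39.83/46.73 = 0.8523
Wq = ρ/(μ−λ) = 0.8523/(46.73 − 39.83) = 0.8523/6.90 = 0.1235 hr

Final: 0.1235 hr


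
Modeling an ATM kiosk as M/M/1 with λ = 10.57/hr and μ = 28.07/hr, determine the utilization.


ρ = λ/μ = 10.57/28.07 = 0.3766

Final: 0.3766


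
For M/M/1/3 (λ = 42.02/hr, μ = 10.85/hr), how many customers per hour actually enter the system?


ρ = 3.8728; P_K = (1−ρ)ρ^3/(1−ρ^4) = 0.745102
λ_eff = λ(1 − P_K) = 42.02·(1 − 0.745102) = 42.02·0.254898 = 10.7108 /hr

Final: 10.7108 /hr


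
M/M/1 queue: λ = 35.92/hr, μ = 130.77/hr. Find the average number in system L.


ρ = λ/μ = 35.92/130.77 = 0.2747
L = ρ/(1−ρ) = 0.2747/(1 − 0.2747) = 0.2747/0.7253 = 0.3787

Final: 0.3787


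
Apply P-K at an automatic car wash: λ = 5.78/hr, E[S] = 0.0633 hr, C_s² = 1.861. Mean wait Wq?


ρ = λ·E[S] = 5.78·0.0633 = 0.3659
E[S²] = E[S]²(1+C_s²) = 0.0633²·(1+1.861) = 0.011464
Wq = λ·E[S²]/(2(1−ρ)) = 5.78·0.011464/(2·0.6341) = 0.05225 hr

Final: 0.05225 hr


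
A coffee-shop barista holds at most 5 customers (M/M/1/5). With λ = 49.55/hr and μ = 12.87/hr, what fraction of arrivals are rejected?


ρ = λ/μ = 49.55/12.87 = 3.8500
P_K = (1−ρ)ρ^K/(1−ρ^(K+1)) = (-2.8500·845.912728)/(1 − 3256.796866)
= -2410.884138/-3255.796866 = 0.740490

Final: 0.740490


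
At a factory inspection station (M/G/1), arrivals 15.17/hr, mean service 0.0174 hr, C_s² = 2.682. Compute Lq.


ρ = λ·E[S] = 15.17·0.0174 = 0.2640
Lq = ρ²(1+C_s²)/(2(1−ρ)) = 0.06967·(1+2.682)/(2·0.7360)
= 0.06967·3.6820/1.4721 = 0.17427

Final: 0.17427


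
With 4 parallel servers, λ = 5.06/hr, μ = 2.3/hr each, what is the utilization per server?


ρ = λ/(cμ) = 5.06/(4·2.3) = 5.06/9.20 = 0.5500

Final: 0.5500


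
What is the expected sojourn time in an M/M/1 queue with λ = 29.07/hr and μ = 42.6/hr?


W = 1/(μ−λ) = 1/(42.6 − 29.07) = 1/13.53 = 0.07391 hr

Final: 0.07391 hr


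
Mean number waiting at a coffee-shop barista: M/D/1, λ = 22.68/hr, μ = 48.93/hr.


ρ = 22.68/48.93 = 0.4635
M/D/1: Lq = ρ²/(2(1−ρ)) = 0.2149/(2·0.5365) = 0.20024

Final: 0.20024


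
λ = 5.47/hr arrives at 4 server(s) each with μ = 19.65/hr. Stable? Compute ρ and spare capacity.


Total capacity cμ = 4·19.65 = 78.60/hr
ρ = λ/(cμ) = 5.47/78.60 = 0.06959
Stable ⇔ ρ < 1: YES
Spare capacity = cμ − λ = 78.60 − 5.47 = 73.13/hr

Final: ρ = 0.06959; stable; margin = 73.13/hr


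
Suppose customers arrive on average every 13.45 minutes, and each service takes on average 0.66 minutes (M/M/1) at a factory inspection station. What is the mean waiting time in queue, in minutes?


λ = 60/13.45 = 4.4610 /hr
μ = 60/0.66 = 90.9091 /hr
ρ = λ/μ = 4.4610/90.9091 = 0.04907
Wq = ρ/(μ−λ) = 0.04907/(90.9091−4.4610) = 0.0005676 hr
In minutes: 0.0005676·60 = 0.03406 min

Final: 0.03406 min


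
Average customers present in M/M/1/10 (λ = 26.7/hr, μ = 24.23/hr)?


ρ = 26.7/24.23 = 1.1019
L = ρ[1 − (K+1)ρ^K + Kρ^(K+1)] / [(1−ρ)(1−ρ^(K+1))]
Numerator: 1.1019·(1 − 11·2.639845 + 10·2.908950) = 1.158366
Denominator: (-0.1019)·(-1.908950) = 0.194598
L = 1.158366/0.194598 = 5.9526

Final: 5.9526


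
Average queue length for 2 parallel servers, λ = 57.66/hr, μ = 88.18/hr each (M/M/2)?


a = λ/μ = 0.6539; ρ = a/2 = 0.3269
P₀ = 0.507222
Lq = P₀·a^c·ρ / (c!·(1−ρ)²) = 0.507222·0.42757·0.3269/(2·0.45300)
= 0.07826

Final: 0.07826


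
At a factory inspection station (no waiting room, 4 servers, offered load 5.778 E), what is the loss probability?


B(c,a) = (a^c/c!) / Σ_{k=0}^{c} a^k/k!
a^4/4! = 46.440716
Σ terms (k=0..4): 1.00000 + 5.77800 + 16.69264 + 32.15003 + 46.44072 = 102.061387
B = 46.440716/102.061387 = 0.455027

Final: 0.455027


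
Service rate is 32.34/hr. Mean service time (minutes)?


Mean service time = 1/μ = 1/32.34 hour = 0.03092 hour
In minutes: 0.03092 × 60 = 1.8553 min

Final: 1.8553 min


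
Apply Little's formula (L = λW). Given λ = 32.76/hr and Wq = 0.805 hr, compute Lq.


Lq = λWq = 32.76·0.805 = 26.3718

Final: 26.3718


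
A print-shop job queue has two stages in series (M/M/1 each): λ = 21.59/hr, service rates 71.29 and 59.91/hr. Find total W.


Each node sees arrival rate λ = 21.59/hr (tandem ⇒ throughput preserved).
W₁ = 1/(μ₁−λ) = 1/(71.29−21.59) = 0.02012 hr
W₂ = 1/(μ₂−λ) = 1/(59.91−21.59) = 0.02610 hr
W_total = W₁ + W₂ = 0.02012 + 0.02610 = 0.04622 hr

Final: 0.04622 hr


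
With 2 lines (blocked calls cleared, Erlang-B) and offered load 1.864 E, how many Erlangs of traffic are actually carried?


B(2,1.864) = 0.377560 (Erlang-B)
Carried load = a(1 − B) = 1.864·(1 − 0.377560) = 1.864·0.622440 = 1.1602 E

Final: 1.1602 Erlangs


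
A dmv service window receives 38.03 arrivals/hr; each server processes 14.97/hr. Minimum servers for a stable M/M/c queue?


Stability requires cμ > λ ⇔ c > λ/μ.
λ/μ = 38.03/14.97 = 2.5404
Minimum integer c = ⌊2.5404⌋ + 1 = 3
Check: 3·14.97 = 44.91 > 38.03, while 2·14.97 = 29.94 ≤ 38.03

Final: 3 servers


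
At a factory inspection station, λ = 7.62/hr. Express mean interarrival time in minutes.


Mean interarrival time = 1/λ = 1/7.62 hour = 0.13123 hour
In minutes: 0.13123 × 60 = 7.8740 min

Final: 7.8740 min


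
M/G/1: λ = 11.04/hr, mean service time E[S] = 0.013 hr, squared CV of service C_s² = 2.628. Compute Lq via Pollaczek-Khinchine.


ρ = λ·E[S] = 11.04·0.013 = 0.1435
Lq = ρ²(1+C_s²)/(2(1−ρ)) = 0.02060·(1+2.628)/(2·0.8565)
= 0.02060·3.6280/1.7130 = 0.04363

Final: 0.04363


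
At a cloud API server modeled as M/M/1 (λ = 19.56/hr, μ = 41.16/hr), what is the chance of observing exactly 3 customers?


ρ = 19.56/41.16 = 0.4752
P_n = (1−ρ)·ρ^n = (1 − 0.4752)·0.4752^3 = 0.5248·0.107320 = 0.056320

Final: 0.056320


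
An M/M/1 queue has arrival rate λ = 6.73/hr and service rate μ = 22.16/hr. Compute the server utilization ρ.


ρ = λ/μ = 6.73/22.16 = 0.3037

Final: 0.3037


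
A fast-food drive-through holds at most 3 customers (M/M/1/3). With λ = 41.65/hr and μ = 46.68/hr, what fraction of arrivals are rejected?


ρ = λ/μ = 41.65/46.68 = 0.8922
P_K = (1−ρ)ρ^K/(1−ρ^(K+1)) = (0.1078·0.710317)/(1 − 0.633777)
= 0.076540/0.366223 = 0.208999

Final: 0.208999


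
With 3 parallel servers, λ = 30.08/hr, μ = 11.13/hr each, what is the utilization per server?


ρ = λ/(cμ) = 30.08/(3·11.13) = 30.08/33.39 = 0.9009

Final: 0.9009


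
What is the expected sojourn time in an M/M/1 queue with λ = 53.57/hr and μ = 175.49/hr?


W = 1/(μ−λ) = 1/(175.49 − 53.57) = 1/121.92 = 0.008202 hr

Final: 0.008202 hr


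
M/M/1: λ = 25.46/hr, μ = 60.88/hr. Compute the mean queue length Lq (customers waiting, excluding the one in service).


ρ = 25.46/60.88 = 0.4182
Lq = ρ²/(1−ρ) = 0.1749/0.5818 = 0.3006

Final: 0.3006


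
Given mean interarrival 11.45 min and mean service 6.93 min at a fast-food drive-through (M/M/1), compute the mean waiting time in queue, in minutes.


λ = 60/11.45 = 5.2402 /hr
μ = 60/6.93 = 8.6580 /hr
ρ = λ/μ = 5.2402/8.6580 = 0.6052
Wq = ρ/(μ−λ) = 0.6052/(8.6580−5.2402) = 0.17708 hr
In minutes: 0.17708·60 = 10.625 min

Final: 10.625 min


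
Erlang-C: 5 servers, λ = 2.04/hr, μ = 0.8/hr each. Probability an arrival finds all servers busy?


a = λ/μ = 2.5500; ρ = a/5 = 0.5100
P₀ = 0.075986 (from M/M/c formula)
C(c,a) = [a^c/(c!(1−ρ))]·P₀ = [107.82039/(120·0.4900)]·0.075986
= 1.83368·0.075986 = 0.139335

Final: 0.139335


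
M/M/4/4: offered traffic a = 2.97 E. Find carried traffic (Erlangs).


B(4,2.97) = 0.202768 (Erlang-B)
Carried load = a(1 − B) = 2.97·(1 − 0.202768) = 2.97·0.797232 = 2.3678 E

Final: 2.3678 Erlangs


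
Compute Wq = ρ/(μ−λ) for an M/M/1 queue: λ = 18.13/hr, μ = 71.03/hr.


ρ = 18.13/71.03 = 0.2552
Wq = ρ/(μ−λ) = 0.2552/(71.03 − 18.13) = 0.2552/52.90 = 0.004825 hr

Final: 0.004825 hr


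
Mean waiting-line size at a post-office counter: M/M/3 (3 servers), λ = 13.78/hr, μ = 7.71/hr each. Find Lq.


a = λ/μ = 1.7873; ρ = a/3 = 0.5958
P₀ = 0.148402
Lq = P₀·a^c·ρ / (c!·(1−ρ)²) = 0.148402·5.70932·0.5958/(6·0.16341)
= 0.51484

Final: 0.51484


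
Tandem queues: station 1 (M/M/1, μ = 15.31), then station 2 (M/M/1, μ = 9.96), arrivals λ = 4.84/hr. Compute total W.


Each node sees arrival rate λ = 4.84/hr (tandem ⇒ throughput preserved).
W₁ = 1/(μ₁−λ) = 1/(15.31−4.84) = 0.09551 hr
W₂ = 1/(μ₂−λ) = 1/(9.96−4.84) = 0.19531 hr
W_total = W₁ + W₂ = 0.09551 + 0.19531 = 0.29082 hr

Final: 0.29082 hr


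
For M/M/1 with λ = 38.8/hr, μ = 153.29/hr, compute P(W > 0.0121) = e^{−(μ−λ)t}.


W ~ Exponential(μ−λ) for M/M/1.
μ − λ = 153.29 − 38.8 = 114.4900
P(W > t) = e^{−(μ−λ)t} = e^{−1.3853} = 0.250241

Final: 0.250241


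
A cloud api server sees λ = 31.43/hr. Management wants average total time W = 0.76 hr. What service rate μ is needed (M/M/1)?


W = 1/(μ−λ) ⇒ μ − λ = 1/W = 1/0.76 = 1.3158
μ = λ + 1/W = 31.43 + 1.3158 = 32.7458 per hr

Final: 32.7458 /hr


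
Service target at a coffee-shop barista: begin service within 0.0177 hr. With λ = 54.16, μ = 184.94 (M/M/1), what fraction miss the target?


ρ = 54.16/184.94 = 0.2929
P(Wq > t) = ρ·e^{−(μ−λ)t} = 0.2929·e^{−2.3148}
= 0.2929·0.098785 = 0.028929

Final: 0.028929


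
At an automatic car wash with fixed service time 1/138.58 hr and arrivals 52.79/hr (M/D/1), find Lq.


ρ = 52.79/138.58 = 0.3809
M/D/1: Lq = ρ²/(2(1−ρ)) = 0.1451/(2·0.6191) = 0.11720

Final: 0.11720


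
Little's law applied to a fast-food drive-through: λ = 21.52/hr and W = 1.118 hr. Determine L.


L = λW = 21.52·1.118 = 24.0594

Final: 24.0594


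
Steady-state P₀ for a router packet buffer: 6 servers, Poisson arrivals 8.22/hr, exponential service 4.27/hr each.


a = λ/μ = 8.22/4.27 = 1.9251; ρ = a/c = 0.3208
Σ_{k=0}^{5} a^k/k! (terms k=0..5) = 1.00000 + 1.92506 + 1.85293 + 1.18900 + 0.57222 + 0.22031 = 6.75951
Tail: a^6/(6!(1−ρ)) = 50.89366/(720·0.6792) = 0.10408
P₀ = 1/(6.75951 + 0.10408) = 1/6.86359 = 0.145696

Final: 0.145696


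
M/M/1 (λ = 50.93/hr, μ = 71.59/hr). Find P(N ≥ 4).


ρ = 50.93/71.59 = 0.7114
P(N ≥ n) = ρ^n = 0.7114^4 = 0.256145

Final: 0.256145


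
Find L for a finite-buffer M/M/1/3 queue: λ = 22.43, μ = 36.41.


ρ = 22.43/36.41 = 0.6160
L = ρ[1 − (K+1)ρ^K + Kρ^(K+1)] / [(1−ρ)(1−ρ^(K+1))]
Numerator: 0.6160·(1 − 4·0.233790 + 3·0.144024) = 0.306117
Denominator: (0.3840)·(0.855976) = 0.328661
L = 0.306117/0.328661 = 0.9314

Final: 0.9314


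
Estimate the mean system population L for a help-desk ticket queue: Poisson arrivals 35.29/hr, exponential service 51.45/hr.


ρ = λ/μ = 35.29/51.45 = 0.6859
L = ρ/(1−ρ) = 0.6859/(1 − 0.6859) = 0.6859/0.3141 = 2.1838

Final: 2.1838


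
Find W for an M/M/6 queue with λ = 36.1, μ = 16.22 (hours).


a = 2.2256; ρ = 0.3709; P₀ = 0.107693
Lq = P₀·a^c·ρ/(c!(1−ρ)²) = 0.01704
Wq = Lq/λ = 0.01704/36.1 = 0.0004721 hr
W = Wq + 1/μ = 0.0004721 + 0.06165 = 0.06212 hr

Final: 0.06212 hr


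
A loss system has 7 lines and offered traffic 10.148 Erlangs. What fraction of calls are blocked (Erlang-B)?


B(c,a) = (a^c/c!) / Σ_{k=0}^{c} a^k/k!
a^7/7! = 2199.037692
Σ terms (k=0..7): 1.00000 + 10.14800 + 51.49095 + 174.17673 + 441.88636 + 896.85255 + 1516.87661 + 2199.03769 = 5291.468887
B = 2199.037692/5291.468887 = 0.415582

Final: 0.415582


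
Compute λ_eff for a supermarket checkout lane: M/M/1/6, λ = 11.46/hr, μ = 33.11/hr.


ρ = 0.3461; P_K = (1−ρ)ρ^6/(1−ρ^7) = 0.001125
λ_eff = λ(1 − P_K) = 11.46·(1 − 0.001125) = 11.46·0.998875 = 11.4471 /hr

Final: 11.4471 /hr


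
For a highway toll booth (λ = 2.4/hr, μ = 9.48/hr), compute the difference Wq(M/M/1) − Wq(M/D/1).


ρ = 2.4/9.48 = 0.2532
Wq(M/M/1) = ρ/(μ−λ) = 0.2532/7.08 = 0.03576 hr
Wq(M/D/1) = ρ/(2(μ−λ)) = 0.01788 hr
Savings = 0.03576 − 0.01788 = 0.01788 hr

Final: 0.01788 hr


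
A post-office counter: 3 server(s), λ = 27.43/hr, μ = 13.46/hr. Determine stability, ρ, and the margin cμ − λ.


Total capacity cμ = 3·13.46 = 40.38/hr
ρ = λ/(cμ) = 27.43/40.38 = 0.6793
Stable ⇔ ρ < 1: YES
Spare capacity = cμ − λ = 40.38 − 27.43 = 12.95/hr

Final: ρ = 0.6793; stable; margin = 12.95/hr


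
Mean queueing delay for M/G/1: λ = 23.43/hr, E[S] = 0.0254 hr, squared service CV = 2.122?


ρ = λ·E[S] = 23.43·0.0254 = 0.5951
E[S²] = E[S]²(1+C_s²) = 0.0254²·(1+2.122) = 0.002014
Wq = λ·E[S²]/(2(1−ρ)) = 23.43·0.002014/(2·0.4049) = 0.05828 hr

Final: 0.05828 hr


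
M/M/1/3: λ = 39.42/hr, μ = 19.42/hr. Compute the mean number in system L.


ρ = 39.42/19.42 = 2.0299
L = ρ[1 − (K+1)ρ^K + Kρ^(K+1)] / [(1−ρ)(1−ρ^(K+1))]
Numerator: 2.0299·(1 − 4·8.363772 + 3·16.977337) = 37.505682
Denominator: (-1.0299)·(-15.977337) = 16.454518
L = 37.505682/16.454518 = 2.2794

Final: 2.2794


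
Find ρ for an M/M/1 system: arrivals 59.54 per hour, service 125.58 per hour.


ρ = λ/μ = 59.54/125.58 = 0.4741

Final: 0.4741


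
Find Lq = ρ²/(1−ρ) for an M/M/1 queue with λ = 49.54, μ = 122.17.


ρ = 49.54/122.17 = 0.4055
Lq = ρ²/(1−ρ) = 0.1644/0.5945 = 0.2766

Final: 0.2766


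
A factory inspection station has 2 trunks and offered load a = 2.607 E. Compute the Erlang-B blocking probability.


B(c,a) = (a^c/c!) / Σ_{k=0}^{c} a^k/k!
a^2/2! = 3.398225
Σ terms (k=0..2): 1.00000 + 2.60700 + 3.39822 = 7.005225
B = 3.398225/7.005225 = 0.485099

Final: 0.485099


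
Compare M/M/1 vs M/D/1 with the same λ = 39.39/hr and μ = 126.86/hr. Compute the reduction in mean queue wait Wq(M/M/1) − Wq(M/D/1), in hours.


ρ = 39.39/126.86 = 0.3105
Wq(M/M/1) = ρ/(μ−λ) = 0.3105/87.47 = 0.003550 hr
Wq(M/D/1) = ρ/(2(μ−λ)) = 0.001775 hr
Savings = 0.003550 − 0.001775 = 0.001775 hr

Final: 0.001775 hr


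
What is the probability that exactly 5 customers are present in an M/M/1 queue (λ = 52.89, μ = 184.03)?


ρ = 52.89/184.03 = 0.2874
P_n = (1−ρ)·ρ^n = (1 − 0.2874)·0.2874^5 = 0.7126·0.001961 = 0.001397

Final: 0.001397


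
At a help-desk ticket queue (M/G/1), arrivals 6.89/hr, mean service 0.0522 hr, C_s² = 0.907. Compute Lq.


ρ = λ·E[S] = 6.89·0.0522 = 0.3597
Lq = ρ²(1+C_s²)/(2(1−ρ)) = 0.1294·(1+0.907)/(2·0.6403)
= 0.1294·1.9070/1.2807 = 0.19261

Final: 0.19261


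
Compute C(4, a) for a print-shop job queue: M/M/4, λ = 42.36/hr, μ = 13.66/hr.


a = λ/μ = 3.1010; ρ = a/4 = 0.7753
P₀ = 0.032233 (from M/M/c formula)
C(c,a) = [a^c/(c!(1−ρ))]·P₀ = [92.47429/(24·0.2247)]·0.032233
= 17.14439·0.032233 = 0.552623

Final: 0.552623


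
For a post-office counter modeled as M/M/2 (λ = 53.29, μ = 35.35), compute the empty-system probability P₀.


a = λ/μ = 53.29/35.35 = 1.5075; ρ = a/c = 0.7537
Σ_{k=0}^{1} a^k/k! (terms k=0..1) = 1.00000 + 1.50750 = 2.50750
Tail: a^2/(2!(1−ρ)) = 2.27255/(2·0.2463) = 4.61427
P₀ = 1/(2.50750 + 4.61427) = 1/7.12177 = 0.140415

Final: 0.140415


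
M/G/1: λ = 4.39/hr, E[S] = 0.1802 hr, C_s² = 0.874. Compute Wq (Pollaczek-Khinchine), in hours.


ρ = λ·E[S] = 4.39·0.1802 = 0.7911
E[S²] = E[S]²(1+C_s²) = 0.1802²·(1+0.874) = 0.060853
Wq = λ·E[S²]/(2(1−ρ)) = 4.39·0.060853/(2·0.2089) = 0.63934 hr

Final: 0.63934 hr


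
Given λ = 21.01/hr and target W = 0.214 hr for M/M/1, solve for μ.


W = 1/(μ−λ) ⇒ μ − λ = 1/W = 1/0.214 = 4.6729
μ = λ + 1/W = 21.01 + 4.6729 = 25.6829 per hr

Final: 25.6829 /hr


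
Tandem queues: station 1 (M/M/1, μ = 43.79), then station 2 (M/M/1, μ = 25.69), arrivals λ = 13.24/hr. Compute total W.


Each node sees arrival rate λ = 13.24/hr (tandem ⇒ throughput preserved).
W₁ = 1/(μ₁−λ) = 1/(43.79−13.24) = 0.03273 hr
W₂ = 1/(μ₂−λ) = 1/(25.69−13.24) = 0.08032 hr
W_total = W₁ + W₂ = 0.03273 + 0.08032 = 0.11305 hr

Final: 0.11305 hr


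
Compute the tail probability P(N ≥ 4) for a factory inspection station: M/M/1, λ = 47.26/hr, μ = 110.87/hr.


ρ = 47.26/110.87 = 0.4263
P(N ≥ n) = ρ^n = 0.4263^4 = 0.033016

Final: 0.033016


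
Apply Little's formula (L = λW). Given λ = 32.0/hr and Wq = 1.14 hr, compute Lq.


Lq = λWq = 32.0·1.14 = 36.4800

Final: 36.4800


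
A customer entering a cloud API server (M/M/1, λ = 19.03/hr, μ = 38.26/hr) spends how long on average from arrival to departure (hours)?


W = 1/(μ−λ) = 1/(38.26 − 19.03) = 1/19.23 = 0.05200 hr

Final: 0.05200 hr


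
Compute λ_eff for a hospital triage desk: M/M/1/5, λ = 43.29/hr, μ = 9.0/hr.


ρ = 4.8100; P_K = (1−ρ)ρ^5/(1−ρ^6) = 0.792164
λ_eff = λ(1 − P_K) = 43.29·(1 − 0.792164) = 43.29·0.207836 = 8.9972 /hr

Final: 8.9972 /hr


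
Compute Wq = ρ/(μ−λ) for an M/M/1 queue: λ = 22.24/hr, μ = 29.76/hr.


ρ = 22.24/29.76 = 0.7473
Wq = ρ/(μ−λ) = 0.7473/(29.76 − 22.24) = 0.7473/7.52 = 0.09938 hr

Final: 0.09938 hr


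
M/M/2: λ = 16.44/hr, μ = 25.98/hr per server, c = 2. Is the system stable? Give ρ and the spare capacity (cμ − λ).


Total capacity cμ = 2·25.98 = 51.96/hr
ρ = λ/(cμ) = 16.44/51.96 = 0.3164
Stable ⇔ ρ < 1: YES
Spare capacity = cμ − λ = 51.96 − 16.44 = 35.52/hr

Final: ρ = 0.3164; stable; margin = 35.52/hr


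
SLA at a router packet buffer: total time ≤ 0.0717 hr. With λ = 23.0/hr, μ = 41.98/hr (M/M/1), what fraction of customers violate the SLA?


W ~ Exponential(μ−λ) for M/M/1.
μ − λ = 41.98 − 23.0 = 18.9800
P(W > t) = e^{−(μ−λ)t} = e^{−1.3609} = 0.256439

Final: 0.256439


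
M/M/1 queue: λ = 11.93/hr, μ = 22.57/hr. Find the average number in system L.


ρ = λ/μ = 11.93/22.57 = 0.5286
L = ρ/(1−ρ) = 0.5286/(1 − 0.5286) = 0.5286/0.4714 = 1.1212

Final: 1.1212


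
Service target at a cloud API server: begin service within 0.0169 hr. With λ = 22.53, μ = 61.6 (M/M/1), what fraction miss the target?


ρ = 22.53/61.6 = 0.3657
P(Wq > t) = ρ·e^{−(μ−λ)t} = 0.3657·e^{−0.6603}
= 0.3657·0.516705 = 0.188983

Final: 0.188983


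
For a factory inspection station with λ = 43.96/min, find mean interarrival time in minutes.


Mean interarrival time = 1/λ = 1/43.96 minute = 0.02275 minute
In minutes: 0.02275 × 1 = 0.02275 min

Final: 0.02275 min


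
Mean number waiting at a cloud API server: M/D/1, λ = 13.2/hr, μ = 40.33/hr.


ρ = 13.2/40.33 = 0.3273
M/D/1: Lq = ρ²/(2(1−ρ)) = 0.1071/(2·0.6727) = 0.07962

Final: 0.07962


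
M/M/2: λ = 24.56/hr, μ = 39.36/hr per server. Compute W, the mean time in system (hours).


a = 0.6240; ρ = 0.3120; P₀ = 0.524400
Lq = P₀·a^c·ρ/(c!(1−ρ)²) = 0.06729
Wq = Lq/λ = 0.06729/24.56 = 0.002740 hr
W = Wq + 1/μ = 0.002740 + 0.02541 = 0.02815 hr

Final: 0.02815 hr


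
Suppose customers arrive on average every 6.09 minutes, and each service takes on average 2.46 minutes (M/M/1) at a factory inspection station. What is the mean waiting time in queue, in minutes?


λ = 60/6.09 = 9.8522 /hr
μ = 60/2.46 = 24.3902 /hr
ρ = λ/μ = 9.8522/24.3902 = 0.4039
Wq = ρ/(μ−λ) = 0.4039/(24.3902−9.8522) = 0.02779 hr
In minutes: 0.02779·60 = 1.667 min

Final: 1.667 min


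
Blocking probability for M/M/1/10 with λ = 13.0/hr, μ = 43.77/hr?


ρ = λ/μ = 13.0/43.77 = 0.2970
P_K = (1−ρ)ρ^K/(1−ρ^(K+1)) = (0.7030·0.000005342)/(1 − 0.000001586)
= 0.000003755/0.999998 = 0.000003755

Final: 0.000003755


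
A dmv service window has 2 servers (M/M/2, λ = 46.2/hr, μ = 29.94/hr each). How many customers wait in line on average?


a = λ/μ = 1.5431; ρ = a/2 = 0.7715
P₀ = 0.128959
Lq = P₀·a^c·ρ / (c!·(1−ρ)²) = 0.128959·2.38111·0.7715/(2·0.05219)
= 2.26963

Final: 2.26963


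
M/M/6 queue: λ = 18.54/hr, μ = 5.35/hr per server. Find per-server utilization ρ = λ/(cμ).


ρ = λ/(cμ) = 18.54/(6·5.35) = 18.54/32.10 = 0.5776

Final: 0.5776


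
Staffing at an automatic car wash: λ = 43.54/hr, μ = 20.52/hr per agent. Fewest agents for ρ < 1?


Stability requires cμ > λ ⇔ c > λ/μ.
λ/μ = 43.54/20.52 = 2.1218
Minimum integer c = ⌊2.1218⌋ + 1 = 3
Check: 3·20.52 = 61.56 > 43.54, while 2·20.52 = 41.04 ≤ 43.54

Final: 3 servers


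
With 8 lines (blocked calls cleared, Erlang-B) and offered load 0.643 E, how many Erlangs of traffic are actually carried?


B(8,0.643) = 0.0000003810 (Erlang-B)
Carried load = a(1 − B) = 0.643·(1 − 0.0000003810) = 0.643·1.000000 = 0.6430 E

Final: 0.6430 Erlangs


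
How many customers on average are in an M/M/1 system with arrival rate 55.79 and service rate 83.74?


ρ = λ/μ = 55.79/83.74 = 0.6662
L = ρ/(1−ρ) = 0.6662/(1 − 0.6662) = 0.6662/0.3338 = 1.9961

Final: 1.9961


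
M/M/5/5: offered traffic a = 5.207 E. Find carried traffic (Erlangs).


B(5,5.207) = 0.301432 (Erlang-B)
Carried load = a(1 − B) = 5.207·(1 − 0.301432) = 5.207·0.698568 = 3.6374 E

Final: 3.6374 Erlangs


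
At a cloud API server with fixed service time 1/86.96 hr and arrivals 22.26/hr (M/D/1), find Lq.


ρ = 22.26/86.96 = 0.2560
M/D/1: Lq = ρ²/(2(1−ρ)) = 0.06553/(2·0.7440) = 0.04403

Final: 0.04403


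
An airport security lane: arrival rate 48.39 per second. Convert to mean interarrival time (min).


Mean interarrival time = 1/λ = 1/48.39 second = 0.02067 second
In minutes: 0.02067 × 0.0166667 = 0.0003444 min

Final: 0.0003444 min


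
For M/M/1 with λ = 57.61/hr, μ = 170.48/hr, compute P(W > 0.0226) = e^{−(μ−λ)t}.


W ~ Exponential(μ−λ) for M/M/1.
μ − λ = 170.48 − 57.61 = 112.8700
P(W > t) = e^{−(μ−λ)t} = e^{−2.5509} = 0.078014

Final: 0.078014


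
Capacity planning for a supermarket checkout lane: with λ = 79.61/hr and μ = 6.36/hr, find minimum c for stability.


Stability requires cμ > λ ⇔ c > λ/μ.
λ/μ = 79.61/6.36 = 12.5173
Minimum integer c = ⌊12.5173⌋ + 1 = 13
Check: 13·6.36 = 82.68 > 79.61, while 12·6.36 = 76.32 ≤ 79.61

Final: 13 servers


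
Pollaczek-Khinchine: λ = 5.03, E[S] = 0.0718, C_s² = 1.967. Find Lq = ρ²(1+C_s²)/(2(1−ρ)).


ρ = λ·E[S] = 5.03·0.0718 = 0.3612
Lq = ρ²(1+C_s²)/(2(1−ρ)) = 0.1304·(1+1.967)/(2·0.6388)
= 0.1304·2.9670/1.2777 = 0.30288

Final: 0.30288


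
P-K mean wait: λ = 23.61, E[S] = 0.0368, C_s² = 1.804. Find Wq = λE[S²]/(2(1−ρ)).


ρ = λ·E[S] = 23.61·0.0368 = 0.8688
E[S²] = E[S]²(1+C_s²) = 0.0368²·(1+1.804) = 0.003797
Wq = λ·E[S²]/(2(1−ρ)) = 23.61·0.003797/(2·0.1312) = 0.34179 hr

Final: 0.34179 hr


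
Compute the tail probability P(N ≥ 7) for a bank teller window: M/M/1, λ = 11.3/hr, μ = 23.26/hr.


ρ = 11.3/23.26 = 0.4858
P(N ≥ n) = ρ^n = 0.4858^7 = 0.006387

Final: 0.006387


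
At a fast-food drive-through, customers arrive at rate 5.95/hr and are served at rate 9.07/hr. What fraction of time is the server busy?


ρ = λ/μ = 5.95/9.07 = 0.6560

Final: 0.6560


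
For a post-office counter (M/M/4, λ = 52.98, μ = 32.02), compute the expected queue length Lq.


a = λ/μ = 1.6546; ρ = a/4 = 0.4136
P₀ = 0.188290
Lq = P₀·a^c·ρ / (c!·(1−ρ)²) = 0.188290·7.49484·0.4136/(24·0.34381)
= 0.07074

Final: 0.07074


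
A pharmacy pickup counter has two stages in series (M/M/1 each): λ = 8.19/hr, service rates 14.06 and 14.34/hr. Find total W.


Each node sees arrival rate λ = 8.19/hr (tandem ⇒ throughput preserved).
W₁ = 1/(μ₁−λ) = 1/(14.06−8.19) = 0.17036 hr
W₂ = 1/(μ₂−λ) = 1/(14.34−8.19) = 0.16260 hr
W_total = W₁ + W₂ = 0.17036 + 0.16260 = 0.33296 hr

Final: 0.33296 hr


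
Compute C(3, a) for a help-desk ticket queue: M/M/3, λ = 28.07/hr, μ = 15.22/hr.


a = λ/μ = 1.8443; ρ = a/3 = 0.6148
P₀ = 0.137761 (from M/M/c formula)
C(c,a) = [a^c/(c!(1−ρ))]·P₀ = [6.27312/(6·0.3852)]·0.137761
= 2.71395·0.137761 = 0.373878

Final: 0.373878


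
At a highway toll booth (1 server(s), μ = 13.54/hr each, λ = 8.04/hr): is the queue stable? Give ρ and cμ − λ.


Total capacity cμ = 1·13.54 = 13.54/hr
ρ = λ/(cμ) = 8.04/13.54 = 0.5938
Stable ⇔ ρ < 1: YES
Spare capacity = cμ − λ = 13.54 − 8.04 = 5.50/hr

Final: ρ = 0.5938; stable; margin = 5.50/hr


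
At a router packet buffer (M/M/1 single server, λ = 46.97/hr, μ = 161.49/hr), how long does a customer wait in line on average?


ρ = 46.97/161.49 = 0.2909
Wq = ρ/(μ−λ) = 0.2909/(161.49 − 46.97) = 0.2909/114.52 = 0.002540 hr

Final: 0.002540 hr


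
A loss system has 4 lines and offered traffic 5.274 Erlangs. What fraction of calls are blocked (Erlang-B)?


B(c,a) = (a^c/c!) / Σ_{k=0}^{c} a^k/k!
a^4/4! = 32.236602
Σ terms (k=0..4): 1.00000 + 5.27400 + 13.90754 + 24.44945 + 32.23660 = 76.867592
B = 32.236602/76.867592 = 0.419378

Final: 0.419378


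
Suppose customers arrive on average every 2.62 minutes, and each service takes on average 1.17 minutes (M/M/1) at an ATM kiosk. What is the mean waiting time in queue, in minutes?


λ = 60/2.62 = 22.9008 /hr
μ = 60/1.17 = 51.2821 /hr
ρ = λ/μ = 22.9008/51.2821 = 0.4466
Wq = ρ/(μ−λ) = 0.4466/(51.2821−22.9008) = 0.01573 hr
In minutes: 0.01573·60 = 0.9441 min

Final: 0.9441 min


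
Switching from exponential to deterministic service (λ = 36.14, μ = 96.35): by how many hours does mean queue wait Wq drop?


ρ = 36.14/96.35 = 0.3751
Wq(M/M/1) = ρ/(μ−λ) = 0.3751/60.21 = 0.006230 hr
Wq(M/D/1) = ρ/(2(μ−λ)) = 0.003115 hr
Savings = 0.006230 − 0.003115 = 0.003115 hr

Final: 0.003115 hr


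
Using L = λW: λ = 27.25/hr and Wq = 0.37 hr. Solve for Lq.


Lq = λWq = 27.25·0.37 = 10.0825

Final: 10.0825


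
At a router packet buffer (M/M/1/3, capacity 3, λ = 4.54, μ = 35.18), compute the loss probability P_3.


ρ = λ/μ = 4.54/35.18 = 0.1291
P_K = (1−ρ)ρ^K/(1−ρ^(K+1)) = (0.8709·0.002149)/(1 − 0.0002774)
= 0.001872/0.999723 = 0.001872

Final: 0.001872


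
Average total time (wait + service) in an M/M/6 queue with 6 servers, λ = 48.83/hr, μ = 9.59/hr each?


a = 5.0918; ρ = 0.8486; P₀ = 0.003884
Lq = P₀·a^c·ρ/(c!(1−ρ)²) = 3.48145
Wq = Lq/λ = 3.48145/48.83 = 0.07130 hr
W = Wq + 1/μ = 0.07130 + 0.10428 = 0.17557 hr

Final: 0.17557 hr


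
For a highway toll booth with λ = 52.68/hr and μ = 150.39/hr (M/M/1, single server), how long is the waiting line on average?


ρ = 52.68/150.39 = 0.3503
Lq = ρ²/(1−ρ) = 0.1227/0.6497 = 0.1889

Final: 0.1889


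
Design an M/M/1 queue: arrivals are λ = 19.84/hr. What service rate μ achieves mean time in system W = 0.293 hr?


W = 1/(μ−λ) ⇒ μ − λ = 1/W = 1/0.293 = 3.4130
μ = λ + 1/W = 19.84 + 3.4130 = 23.2530 per hr

Final: 23.2530 /hr


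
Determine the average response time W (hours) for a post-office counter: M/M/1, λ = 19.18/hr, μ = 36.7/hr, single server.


W = 1/(μ−λ) = 1/(36.7 − 19.18) = 1/17.52 = 0.05708 hr

Final: 0.05708 hr


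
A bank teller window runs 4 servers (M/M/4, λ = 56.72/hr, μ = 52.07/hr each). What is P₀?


a = λ/μ = 56.72/52.07 = 1.0893; ρ = a/c = 0.2723
Σ_{k=0}^{3} a^k/k! (terms k=0..3) = 1.00000 + 1.08930 + 0.59329 + 0.21542 = 2.89802
Tail: a^4/(4!(1−ρ)) = 1.40797/(24·0.7277) = 0.08062
P₀ = 1/(2.89802 + 0.08062) = 1/2.97864 = 0.335724

Final: 0.335724


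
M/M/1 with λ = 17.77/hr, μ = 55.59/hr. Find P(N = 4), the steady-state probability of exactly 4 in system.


ρ = 17.77/55.59 = 0.3197
P_n = (1−ρ)·ρ^n = (1 − 0.3197)·0.3197^4 = 0.6803·0.010442 = 0.007104

Final: 0.007104


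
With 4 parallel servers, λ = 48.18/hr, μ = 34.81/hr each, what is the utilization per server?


ρ = λ/(cμ) = 48.18/(4·34.81) = 48.18/139.24 = 0.3460

Final: 0.3460


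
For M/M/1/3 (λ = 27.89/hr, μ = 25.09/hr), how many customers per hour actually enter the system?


ρ = 1.1116; P_K = (1−ρ)ρ^3/(1−ρ^4) = 0.290957
λ_eff = λ(1 − P_K) = 27.89·(1 − 0.290957) = 27.89·0.709043 = 19.7752 /hr

Final: 19.7752 /hr


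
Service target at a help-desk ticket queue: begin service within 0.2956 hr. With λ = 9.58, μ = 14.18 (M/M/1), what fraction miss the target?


ρ = 9.58/14.18 = 0.6756
P(Wq > t) = ρ·e^{−(μ−λ)t} = 0.6756·e^{−1.3598}
= 0.6756·0.256722 = 0.173441

Final: 0.173441


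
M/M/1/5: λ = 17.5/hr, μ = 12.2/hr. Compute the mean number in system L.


ρ = 17.5/12.2 = 1.4344
L = ρ[1 − (K+1)ρ^K + Kρ^(K+1)] / [(1−ρ)(1−ρ^(K+1))]
Numerator: 1.4344·(1 − 6·6.072830 + 5·8.711026) = 11.644891
Denominator: (-0.4344)·(-7.711026) = 3.349872
L = 11.644891/3.349872 = 3.4762

Final: 3.4762


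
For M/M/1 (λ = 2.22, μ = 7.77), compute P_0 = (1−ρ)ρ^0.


ρ = 2.22/7.77 = 0.2857
P_n = (1−ρ)·ρ^n = (1 − 0.2857)·0.2857^0 = 0.7143·1.000000 = 0.714286

Final: 0.714286


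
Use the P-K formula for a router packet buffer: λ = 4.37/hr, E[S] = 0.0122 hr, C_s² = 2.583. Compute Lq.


ρ = λ·E[S] = 4.37·0.0122 = 0.05331
Lq = ρ²(1+C_s²)/(2(1−ρ)) = 0.002842·(1+2.583)/(2·0.9467)
= 0.002842·3.5830/1.8934 = 0.005379

Final: 0.005379


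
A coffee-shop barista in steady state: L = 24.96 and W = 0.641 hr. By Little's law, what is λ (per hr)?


λ = L/W = 24.96/0.641 = 38.9392 /hr

Final: 38.9392 /hr


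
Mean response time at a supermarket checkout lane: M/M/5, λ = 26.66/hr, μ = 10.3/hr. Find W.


a = 2.5883; ρ = 0.5177; P₀ = 0.072963
Lq = P₀·a^c·ρ/(c!(1−ρ)²) = 0.15718
Wq = Lq/λ = 0.15718/26.66 = 0.005896 hr
W = Wq + 1/μ = 0.005896 + 0.09709 = 0.10298 hr

Final: 0.10298 hr


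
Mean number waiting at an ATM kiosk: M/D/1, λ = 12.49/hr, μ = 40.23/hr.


ρ = 12.49/40.23 = 0.3105
M/D/1: Lq = ρ²/(2(1−ρ)) = 0.09639/(2·0.6895) = 0.06989

Final: 0.06989


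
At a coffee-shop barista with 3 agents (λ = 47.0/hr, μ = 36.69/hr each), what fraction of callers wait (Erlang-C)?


a = λ/μ = 1.2810; ρ = a/3 = 0.4270
P₀ = 0.269330 (from M/M/c formula)
C(c,a) = [a^c/(c!(1−ρ))]·P₀ = [2.10209/(6·0.5730)]·0.269330
= 0.61143·0.269330 = 0.164676

Final: 0.164676


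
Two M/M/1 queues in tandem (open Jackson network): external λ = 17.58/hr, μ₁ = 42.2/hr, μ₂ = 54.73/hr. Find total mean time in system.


Each node sees arrival rate λ = 17.58/hr (tandem ⇒ throughput preserved).
W₁ = 1/(μ₁−λ) = 1/(42.2−17.58) = 0.04062 hr
W₂ = 1/(μ₂−λ) = 1/(54.73−17.58) = 0.02692 hr
W_total = W₁ + W₂ = 0.04062 + 0.02692 = 0.06754 hr

Final: 0.06754 hr


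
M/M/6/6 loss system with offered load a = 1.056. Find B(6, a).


B(c,a) = (a^c/c!) / Σ_{k=0}^{c} a^k/k!
a^6/6! = 0.001926
Σ terms (k=0..6): 1.00000 + 1.05600 + 0.55757 + 0.19626 + 0.05181 + 0.01094 + 0.001926 = 2.874515
B = 0.001926/2.874515 = 0.0006700

Final: 0.0006700


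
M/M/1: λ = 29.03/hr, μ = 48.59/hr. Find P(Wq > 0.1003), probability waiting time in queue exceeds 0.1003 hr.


ρ = 29.03/48.59 = 0.5974
P(Wq > t) = ρ·e^{−(μ−λ)t} = 0.5974·e^{−1.9619}
= 0.5974·0.140596 = 0.083999

Final: 0.083999


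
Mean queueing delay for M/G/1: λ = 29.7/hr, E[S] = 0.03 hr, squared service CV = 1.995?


ρ = λ·E[S] = 29.7·0.03 = 0.8910
E[S²] = E[S]²(1+C_s²) = 0.03²·(1+1.995) = 0.002695
Wq = λ·E[S²]/(2(1−ρ)) = 29.7·0.002695/(2·0.1090) = 0.36723 hr

Final: 0.36723 hr


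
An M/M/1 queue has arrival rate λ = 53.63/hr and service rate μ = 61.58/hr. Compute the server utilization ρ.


ρ = λ/μ = 53.63/61.58 = 0.8709

Final: 0.8709


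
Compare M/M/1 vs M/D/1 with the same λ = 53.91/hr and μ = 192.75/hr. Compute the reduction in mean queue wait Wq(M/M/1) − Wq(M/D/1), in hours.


ρ = 53.91/192.75 = 0.2797
Wq(M/M/1) = ρ/(μ−λ) = 0.2797/138.84 = 0.002014 hr
Wq(M/D/1) = ρ/(2(μ−λ)) = 0.001007 hr
Savings = 0.002014 − 0.001007 = 0.001007 hr

Final: 0.001007 hr


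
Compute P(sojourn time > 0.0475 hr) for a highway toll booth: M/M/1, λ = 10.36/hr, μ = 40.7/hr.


W ~ Exponential(μ−λ) for M/M/1.
μ − λ = 40.7 − 10.36 = 30.3400
P(W > t) = e^{−(μ−λ)t} = e^{−1.4412} = 0.236655

Final: 0.236655


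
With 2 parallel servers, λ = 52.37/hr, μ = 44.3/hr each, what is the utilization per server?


ρ = λ/(cμ) = 52.37/(2·44.3) = 52.37/88.60 = 0.5911

Final: 0.5911


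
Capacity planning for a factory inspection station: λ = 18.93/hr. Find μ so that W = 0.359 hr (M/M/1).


W = 1/(μ−λ) ⇒ μ − λ = 1/W = 1/0.359 = 2.7855
μ = λ + 1/W = 18.93 + 2.7855 = 21.7155 per hr

Final: 21.7155 /hr


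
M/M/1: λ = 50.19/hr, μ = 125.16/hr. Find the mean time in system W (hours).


W = 1/(μ−λ) = 1/(125.16 − 50.19) = 1/74.97 = 0.01334 hr

Final: 0.01334 hr


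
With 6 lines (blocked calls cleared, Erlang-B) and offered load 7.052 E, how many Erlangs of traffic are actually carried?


B(6,7.052) = 0.334566 (Erlang-B)
Carried load = a(1 − B) = 7.052·(1 − 0.334566) = 7.052·0.665434 = 4.6926 E

Final: 4.6926 Erlangs


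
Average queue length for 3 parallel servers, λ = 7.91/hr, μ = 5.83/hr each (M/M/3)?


a = λ/μ = 1.3568; ρ = a/3 = 0.4523
P₀ = 0.247699
Lq = P₀·a^c·ρ / (c!·(1−ρ)²) = 0.247699·2.49761·0.4523/(6·0.30002)
= 0.15543

Final: 0.15543


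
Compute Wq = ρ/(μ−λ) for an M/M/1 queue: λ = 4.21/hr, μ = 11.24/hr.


ρ = 4.21/11.24 = 0.3746
Wq = ρ/(μ−λ) = 0.3746/(11.24 − 4.21) = 0.3746/7.03 = 0.05328 hr

Final: 0.05328 hr


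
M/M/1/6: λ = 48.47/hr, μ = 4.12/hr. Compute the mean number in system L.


ρ = 48.47/4.12 = 11.7646
L = ρ[1 − (K+1)ρ^K + Kρ^(K+1)] / [(1−ρ)(1−ρ^(K+1))]
Numerator: 11.7646·(1 − 7·2651275.277440 + 6·31191095.314936) = 1983359999.775969
Denominator: (-10.7646)·(-31191094.314936) = 335758503.123160
L = 1983359999.775969/335758503.123160 = 5.9071

Final: 5.9071


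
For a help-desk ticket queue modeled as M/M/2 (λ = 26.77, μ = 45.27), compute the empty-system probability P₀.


a = λ/μ = 26.77/45.27 = 0.5913; ρ = a/c = 0.2957
Σ_{k=0}^{1} a^k/k! (terms k=0..1) = 1.00000 + 0.59134 = 1.59134
Tail: a^2/(2!(1−ρ)) = 0.34968/(2·0.7043) = 0.24824
P₀ = 1/(1.59134 + 0.24824) = 1/1.83958 = 0.543602

Final: 0.543602


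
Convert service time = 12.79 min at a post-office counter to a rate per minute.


μ = 1/(service time) in consistent units.
1 minute = 1 min, so μ = 1/12.79 = 0.07819 per minute

Final: 0.07819 /min


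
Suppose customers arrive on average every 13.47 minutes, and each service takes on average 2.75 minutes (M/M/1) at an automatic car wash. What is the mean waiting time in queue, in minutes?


λ = 60/13.47 = 4.4543 /hr
μ = 60/2.75 = 21.8182 /hr
ρ = λ/μ = 4.4543/21.8182 = 0.2042
Wq = ρ/(μ−λ) = 0.2042/(21.8182−4.4543) = 0.01176 hr
In minutes: 0.01176·60 = 0.7055 min

Final: 0.7055 min


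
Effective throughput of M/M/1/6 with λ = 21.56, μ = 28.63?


ρ = 0.7531; P_K = (1−ρ)ρ^6/(1−ρ^7) = 0.052206
λ_eff = λ(1 − P_K) = 21.56·(1 − 0.052206) = 21.56·0.947794 = 20.4344 /hr

Final: 20.4344 /hr


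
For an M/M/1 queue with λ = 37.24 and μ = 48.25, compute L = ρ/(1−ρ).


ρ = λ/μ = 37.24/48.25 = 0.7718
L = ρ/(1−ρ) = 0.7718/(1 − 0.7718) = 0.7718/0.2282 = 3.3824

Final: 3.3824


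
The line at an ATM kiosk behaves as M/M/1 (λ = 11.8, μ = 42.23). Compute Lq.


ρ = 11.8/42.23 = 0.2794
Lq = ρ²/(1−ρ) = 0.07808/0.7206 = 0.1084

Final: 0.1084


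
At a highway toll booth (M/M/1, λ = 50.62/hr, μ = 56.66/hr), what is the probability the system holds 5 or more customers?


ρ = 50.62/56.66 = 0.8934
P(N ≥ n) = ρ^n = 0.8934^5 = 0.569151

Final: 0.569151


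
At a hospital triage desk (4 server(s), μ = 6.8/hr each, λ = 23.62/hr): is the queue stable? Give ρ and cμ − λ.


Total capacity cμ = 4·6.8 = 27.20/hr
ρ = λ/(cμ) = 23.62/27.20 = 0.8684
Stable ⇔ ρ < 1: YES
Spare capacity = cμ − λ = 27.20 − 23.62 = 3.58/hr

Final: ρ = 0.8684; stable; margin = 3.58/hr


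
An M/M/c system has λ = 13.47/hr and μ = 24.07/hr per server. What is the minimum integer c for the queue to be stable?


Stability requires cμ > λ ⇔ c > λ/μ.
λ/μ = 13.47/24.07 = 0.5596
Minimum integer c = ⌊0.5596⌋ + 1 = 1
Check: 1·24.07 = 24.07 > 13.47, while 0·24.07 = 0.00 ≤ 13.47

Final: 1 servers


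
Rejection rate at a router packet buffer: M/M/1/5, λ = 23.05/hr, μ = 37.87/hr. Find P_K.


ρ = λ/μ = 23.05/37.87 = 0.6087
P_K = (1−ρ)ρ^K/(1−ρ^(K+1)) = (0.3913·0.083537)/(1 − 0.050846)
= 0.032691/0.949154 = 0.034442

Final: 0.034442
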